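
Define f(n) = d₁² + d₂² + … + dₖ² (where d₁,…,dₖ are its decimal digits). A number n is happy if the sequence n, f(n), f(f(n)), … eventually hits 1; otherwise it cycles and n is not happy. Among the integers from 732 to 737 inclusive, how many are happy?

732: 732 → 62 → 40 → 16 → 37 → 58 → 89 → 145 → 42 → 20 → 4 → 16  — not happy
733: 733 → 67 → 85 → 89 → 145 → 42 → 20 → 4 → 16 → 37 → 58 → 89  — not happy
734: 734 → 74 → 65 → 61 → 37 → 58 → 89 → 145 → 42 → 20 → 4 → 16 → 37  — not happy
735: 735 → 83 → 73 → 58 → 89 → 145 → 42 → 20 → 4 → 16 → 37 → 58  — not happy
736: 736 → 94 → 97 → 130 → 10 → 1  — happy
737: 737 → 107 → 50 → 25 → 29 → 85 → 89 → 145 → 42 → 20 → 4 → 16 → 37 → 58 → 89  — not happy
happy: 736

1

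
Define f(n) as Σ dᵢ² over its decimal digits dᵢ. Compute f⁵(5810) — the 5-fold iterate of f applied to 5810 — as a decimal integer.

5810 → 5² + 8² + 1² + 0² = 25 + 64 + 1 + 0 = 90
90 → 9² + 0² = 81 + 0 = 81
81 → 8² + 1² = 64 + 1 = 65
65 → 6² + 5² = 36 + 25 = 61
61 → 6² + 1² = 36 + 1 = 37

37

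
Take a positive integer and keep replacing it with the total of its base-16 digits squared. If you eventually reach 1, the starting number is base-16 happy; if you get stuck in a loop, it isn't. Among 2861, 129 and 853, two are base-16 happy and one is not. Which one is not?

2861

2861: 2861 → 294 → 41 → 85 → 50 → 13 → 169 → 181 → 146 → 85  — repeats 85 (not base-16 happy)
129: 129 → 65 → 17 → 2 → 4 → 16 → 1  — reaches 1 (base-16 happy)
853: 853 → 59 → 130 → 68 → 32 → 4 → 16 → 1  — reaches 1 (base-16 happy)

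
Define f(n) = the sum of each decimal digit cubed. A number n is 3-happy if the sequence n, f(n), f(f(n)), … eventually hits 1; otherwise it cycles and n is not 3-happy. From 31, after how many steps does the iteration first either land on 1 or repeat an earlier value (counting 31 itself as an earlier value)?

6

31 → 3³ + 1³ = 27 + 1 = 28
28 → 2³ + 8³ = 8 + 512 = 520
520 → 5³ + 2³ + 0³ = 125 + 8 + 0 = 133
133 → 1³ + 3³ + 3³ = 1 + 27 + 27 = 55
55 → 5³ + 5³ = 125 + 125 = 250
250 → 2³ + 5³ + 0³ = 8 + 125 + 0 = 133  — 133 repeats.
That took 6 steps.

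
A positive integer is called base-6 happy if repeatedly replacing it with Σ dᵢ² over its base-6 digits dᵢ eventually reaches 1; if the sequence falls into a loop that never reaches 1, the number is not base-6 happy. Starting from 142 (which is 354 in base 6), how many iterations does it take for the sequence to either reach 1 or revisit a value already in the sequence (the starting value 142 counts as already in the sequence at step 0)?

12

142 = (3,5,4)_6 → 3² + 5² + 4² = 9 + 25 + 16 = 50
50 = (1,2,2)_6 → 1² + 2² + 2² = 1 + 4 + 4 = 9
9 = (1,3)_6 → 1² + 3² = 1 + 9 = 10
10 = (1,4)_6 → 1² + 4² = 1 + 16 = 17
17 = (2,5)_6 → 2² + 5² = 4 + 25 = 29
29 = (4,5)_6 → 4² + 5² = 16 + 25 = 41
41 = (1,0,5)_6 → 1² + 0² + 5² = 1 + 0 + 25 = 26
26 = (4,2)_6 → 4² + 2² = 16 + 4 = 20
20 = (3,2)_6 → 3² + 2² = 9 + 4 = 13
13 = (2,1)_6 → 2² + 1² = 4 + 1 = 5
5 = (5)_6 → 5² = 25
25 = (4,1)_6 → 4² + 1² = 16 + 1 = 17  — 17 repeats.
That took 12 steps.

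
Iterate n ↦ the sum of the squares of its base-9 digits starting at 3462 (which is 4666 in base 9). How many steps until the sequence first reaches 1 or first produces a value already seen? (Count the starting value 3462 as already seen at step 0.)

7

3462 = (4,6,6,6)_9 → 4² + 6² + 6² + 6² = 124
124 = (1,4,7)_9 → 1² + 4² + 7² = 66
66 = (7,3)_9 → 7² + 3² = 58
58 = (6,4)_9 → 6² + 4² = 52
52 = (5,7)_9 → 5² + 7² = 74
74 = (8,2)_9 → 8² + 2² = 68
68 = (7,5)_9 → 7² + 5² = 74  — 74 repeats.
That took 7 steps.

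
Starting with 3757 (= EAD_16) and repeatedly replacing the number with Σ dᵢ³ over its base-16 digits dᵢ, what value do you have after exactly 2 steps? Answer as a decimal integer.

3757 = (14,10,13)_16 → 5941
5941 = (1,7,3,5)_16 → 496

496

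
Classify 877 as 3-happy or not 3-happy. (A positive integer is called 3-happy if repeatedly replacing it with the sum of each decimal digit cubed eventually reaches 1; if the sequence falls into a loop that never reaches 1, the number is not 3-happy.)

877 → 8³ + 7³ + 7³ = 1198
1198 → 1³ + 1³ + 9³ + 8³ = 1243
1243 → 1³ + 2³ + 4³ + 3³ = 100
100 → 1³ + 0³ + 0³ = 1  — reached 1.

3-happy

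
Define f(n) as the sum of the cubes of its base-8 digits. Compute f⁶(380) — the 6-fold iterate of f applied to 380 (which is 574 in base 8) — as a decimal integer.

380 = (5,7,4)_8 → 5³ + 7³ + 4³ = 532
532 = (1,0,2,4)_8 → 1³ + 0³ + 2³ + 4³ = 73
73 = (1,1,1)_8 → 1³ + 1³ + 1³ = 3
3 = (3)_8 → 3³ = 27
27 = (3,3)_8 → 3³ + 3³ = 54
54 = (6,6)_8 → 6³ + 6³ = 432

432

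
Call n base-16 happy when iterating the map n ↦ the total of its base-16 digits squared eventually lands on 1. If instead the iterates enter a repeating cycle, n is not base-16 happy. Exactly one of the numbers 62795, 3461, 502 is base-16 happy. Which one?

62795: 62795 → 387 → 74 → 116 → 65 → 17 → 2 → 4 → 16 → 1  — reaches 1 (base-16 happy)
3461: 3461 → 258 → 5 → 25 → 82 → 29 → 170 → 200 → 208 → 169 → 181 → 146 → 85 → 50 → 13 → 169  — repeats 169 (not base-16 happy)
502: 502 → 262 → 37 → 29 → 170 → 200 → 208 → 169 → 181 → 146 → 85 → 50 → 13 → 169  — repeats 169 (not base-16 happy)

62795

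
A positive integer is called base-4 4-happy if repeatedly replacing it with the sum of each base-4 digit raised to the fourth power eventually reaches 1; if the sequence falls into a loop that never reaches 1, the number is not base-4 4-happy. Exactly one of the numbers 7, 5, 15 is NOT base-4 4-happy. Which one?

15

7: 7 → 82 → 18 → 17 → 2 → 16 → 1  — reaches 1 (base-4 4-happy)
5: 5 → 2 → 16 → 1  — reaches 1 (base-4 4-happy)
15: 15 → 162 → 48 → 81 → 3 → 81  — repeats 81 (not base-4 4-happy)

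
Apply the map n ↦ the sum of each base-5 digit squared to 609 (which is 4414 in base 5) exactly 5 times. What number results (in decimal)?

1

609 = (4,4,1,4)_5 → 4² + 4² + 1² + 4² = 16 + 16 + 1 + 16 = 49
49 = (1,4,4)_5 → 1² + 4² + 4² = 1 + 16 + 16 = 33
33 = (1,1,3)_5 → 1² + 1² + 3² = 1 + 1 + 9 = 11
11 = (2,1)_5 → 2² + 1² = 4 + 1 = 5
5 = (1,0)_5 → 1² + 0² = 1 + 0 = 1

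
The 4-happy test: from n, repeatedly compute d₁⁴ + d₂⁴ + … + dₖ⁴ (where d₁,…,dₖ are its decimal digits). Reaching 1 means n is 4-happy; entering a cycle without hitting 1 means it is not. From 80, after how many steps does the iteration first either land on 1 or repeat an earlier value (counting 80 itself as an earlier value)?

10

80 → 8⁴ + 0⁴ = 4096 + 0 = 4096
4096 → 4⁴ + 0⁴ + 9⁴ + 6⁴ = 256 + 0 + 6561 + 1296 = 8113
8113 → 8⁴ + 1⁴ + 1⁴ + 3⁴ = 4096 + 1 + 1 + 81 = 4179
4179 → 4⁴ + 1⁴ + 7⁴ + 9⁴ = 256 + 1 + 2401 + 6561 = 9219
9219 → 9⁴ + 2⁴ + 1⁴ + 9⁴ = 6561 + 16 + 1 + 6561 = 13139
13139 → 1⁴ + 3⁴ + 1⁴ + 3⁴ + 9⁴ = 1 + 81 + 1 + 81 + 6561 = 6725
6725 → 6⁴ + 7⁴ + 2⁴ + 5⁴ = 1296 + 2401 + 16 + 625 = 4338
4338 → 4⁴ + 3⁴ + 3⁴ + 8⁴ = 256 + 81 + 81 + 4096 = 4514
4514 → 4⁴ + 5⁴ + 1⁴ + 4⁴ = 256 + 625 + 1 + 256 = 1138
1138 → 1⁴ + 1⁴ + 3⁴ + 8⁴ = 1 + 1 + 81 + 4096 = 4179  — 4179 repeats.
That took 10 steps.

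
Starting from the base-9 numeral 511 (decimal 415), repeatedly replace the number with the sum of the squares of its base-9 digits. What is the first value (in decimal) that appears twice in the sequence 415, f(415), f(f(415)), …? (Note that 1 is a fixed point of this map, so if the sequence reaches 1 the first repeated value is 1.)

1

415 = (5,1,1)_9 → 27
27 = (3,0)_9 → 9
9 = (1,0)_9 → 1  — reached the fixed point 1.
1 → 1, so 1 is the first repeated value.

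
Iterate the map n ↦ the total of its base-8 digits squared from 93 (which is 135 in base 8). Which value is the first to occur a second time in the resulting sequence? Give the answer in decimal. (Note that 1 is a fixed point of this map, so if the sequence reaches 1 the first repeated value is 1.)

93 = (1,3,5)_8 → 1² + 3² + 5² = 35
35 = (4,3)_8 → 4² + 3² = 25
25 = (3,1)_8 → 3² + 1² = 10
10 = (1,2)_8 → 1² + 2² = 5
5 = (5)_8 → 5² = 25  — 25 already appeared earlier.

25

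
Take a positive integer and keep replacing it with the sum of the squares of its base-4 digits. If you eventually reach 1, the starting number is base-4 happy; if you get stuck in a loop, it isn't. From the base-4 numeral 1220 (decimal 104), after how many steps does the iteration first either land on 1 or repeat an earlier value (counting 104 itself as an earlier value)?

104 = (1,2,2,0)_4 → 1² + 2² + 2² + 0² = 9
9 = (2,1)_4 → 2² + 1² = 5
5 = (1,1)_4 → 1² + 1² = 2
2 = (2)_4 → 2² = 4
4 = (1,0)_4 → 1² + 0² = 1  — reached 1.
That took 5 steps.

5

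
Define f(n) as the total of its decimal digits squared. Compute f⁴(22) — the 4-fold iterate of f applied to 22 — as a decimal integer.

29

22 → 2² + 2² = 4 + 4 = 8
8 → 8² = 64
64 → 6² + 4² = 36 + 16 = 52
52 → 5² + 2² = 25 + 4 = 29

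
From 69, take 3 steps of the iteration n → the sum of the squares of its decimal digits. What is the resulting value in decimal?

69 → 6² + 9² = 117
117 → 1² + 1² + 7² = 51
51 → 5² + 1² = 26

26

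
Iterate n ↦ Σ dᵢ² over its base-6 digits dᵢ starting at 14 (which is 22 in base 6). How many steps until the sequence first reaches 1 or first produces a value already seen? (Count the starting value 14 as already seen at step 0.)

14 = (2,2)_6 → 8
8 = (1,2)_6 → 5
5 = (5)_6 → 25
25 = (4,1)_6 → 17
17 = (2,5)_6 → 29
29 = (4,5)_6 → 41
41 = (1,0,5)_6 → 26
26 = (4,2)_6 → 20
20 = (3,2)_6 → 13
13 = (2,1)_6 → 5  — 5 repeats.
That took 10 steps.

10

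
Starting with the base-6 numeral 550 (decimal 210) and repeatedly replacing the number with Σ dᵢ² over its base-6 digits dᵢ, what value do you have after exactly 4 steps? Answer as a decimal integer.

17

210 = (5,5,0)_6 → 5² + 5² + 0² = 25 + 25 + 0 = 50
50 = (1,2,2)_6 → 1² + 2² + 2² = 1 + 4 + 4 = 9
9 = (1,3)_6 → 1² + 3² = 1 + 9 = 10
10 = (1,4)_6 → 1² + 4² = 1 + 16 = 17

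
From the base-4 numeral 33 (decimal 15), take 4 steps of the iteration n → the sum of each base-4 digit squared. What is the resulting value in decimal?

15 = (3,3)_4 → 3² + 3² = 18
18 = (1,0,2)_4 → 1² + 0² + 2² = 5
5 = (1,1)_4 → 1² + 1² = 2
2 = (2)_4 → 2² = 4

4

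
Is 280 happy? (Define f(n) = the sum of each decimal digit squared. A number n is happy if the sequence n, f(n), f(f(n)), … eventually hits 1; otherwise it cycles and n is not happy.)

happy

280 → 2² + 8² + 0² = 4 + 64 + 0 = 68
68 → 6² + 8² = 36 + 64 = 100
100 → 1² + 0² + 0² = 1 + 0 + 0 = 1  — reached 1.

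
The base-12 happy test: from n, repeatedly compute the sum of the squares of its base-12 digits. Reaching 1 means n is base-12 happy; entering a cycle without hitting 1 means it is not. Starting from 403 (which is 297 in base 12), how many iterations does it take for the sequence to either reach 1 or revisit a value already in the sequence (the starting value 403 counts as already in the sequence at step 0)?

3

403 = (2,9,7)_12 → 2² + 9² + 7² = 4 + 81 + 49 = 134
134 = (11,2)_12 → 11² + 2² = 121 + 4 = 125
125 = (10,5)_12 → 10² + 5² = 100 + 25 = 125  — 125 repeats.
That took 3 steps.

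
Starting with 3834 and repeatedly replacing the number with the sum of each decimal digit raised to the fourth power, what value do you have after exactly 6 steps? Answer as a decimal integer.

6725

3834 → 3⁴ + 8⁴ + 3⁴ + 4⁴ = 4514
4514 → 4⁴ + 5⁴ + 1⁴ + 4⁴ = 1138
1138 → 1⁴ + 1⁴ + 3⁴ + 8⁴ = 4179
4179 → 4⁴ + 1⁴ + 7⁴ + 9⁴ = 9219
9219 → 9⁴ + 2⁴ + 1⁴ + 9⁴ = 13139
13139 → 1⁴ + 3⁴ + 1⁴ + 3⁴ + 9⁴ = 6725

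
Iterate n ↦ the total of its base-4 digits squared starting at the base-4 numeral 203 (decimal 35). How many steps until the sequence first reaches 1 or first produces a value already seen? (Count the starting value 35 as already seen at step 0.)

5

35 = (2,0,3)_4 → 2² + 0² + 3² = 4 + 0 + 9 = 13
13 = (3,1)_4 → 3² + 1² = 9 + 1 = 10
10 = (2,2)_4 → 2² + 2² = 4 + 4 = 8
8 = (2,0)_4 → 2² + 0² = 4 + 0 = 4
4 = (1,0)_4 → 1² + 0² = 1 + 0 = 1  — reached 1.
That took 5 steps.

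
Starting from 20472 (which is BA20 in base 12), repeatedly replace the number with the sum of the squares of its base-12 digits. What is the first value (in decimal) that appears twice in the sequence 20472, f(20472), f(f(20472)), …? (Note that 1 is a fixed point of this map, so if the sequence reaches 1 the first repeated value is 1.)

25

20472 = (11,10,2,0)_12 → 11² + 10² + 2² + 0² = 121 + 100 + 4 + 0 = 225
225 = (1,6,9)_12 → 1² + 6² + 9² = 1 + 36 + 81 = 118
118 = (9,10)_12 → 9² + 10² = 81 + 100 = 181
181 = (1,3,1)_12 → 1² + 3² + 1² = 1 + 9 + 1 = 11
11 = (11)_12 → 11² = 121
121 = (10,1)_12 → 10² + 1² = 100 + 1 = 101
101 = (8,5)_12 → 8² + 5² = 64 + 25 = 89
89 = (7,5)_12 → 7² + 5² = 49 + 25 = 74
74 = (6,2)_12 → 6² + 2² = 36 + 4 = 40
40 = (3,4)_12 → 3² + 4² = 9 + 16 = 25
25 = (2,1)_12 → 2² + 1² = 4 + 1 = 5
5 = (5)_12 → 5² = 25  — 25 already appeared earlier.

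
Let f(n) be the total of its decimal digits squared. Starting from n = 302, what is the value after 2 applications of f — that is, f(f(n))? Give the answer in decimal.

10

302 → 3² + 0² + 2² = 9 + 0 + 4 = 13
13 → 1² + 3² = 1 + 9 = 10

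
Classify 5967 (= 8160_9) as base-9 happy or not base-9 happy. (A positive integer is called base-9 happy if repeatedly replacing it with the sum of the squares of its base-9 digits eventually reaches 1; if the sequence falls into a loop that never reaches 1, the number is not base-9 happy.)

5967 = (8,1,6,0)_9 → 101
101 = (1,2,2)_9 → 9
9 = (1,0)_9 → 1  — reached 1.

base-9 happy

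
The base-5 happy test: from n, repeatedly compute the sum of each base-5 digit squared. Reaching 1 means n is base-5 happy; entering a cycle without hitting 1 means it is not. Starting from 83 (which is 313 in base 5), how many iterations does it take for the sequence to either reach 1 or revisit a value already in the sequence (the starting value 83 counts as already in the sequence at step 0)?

3

83 = (3,1,3)_5 → 19
19 = (3,4)_5 → 25
25 = (1,0,0)_5 → 1  — reached 1.
That took 3 steps.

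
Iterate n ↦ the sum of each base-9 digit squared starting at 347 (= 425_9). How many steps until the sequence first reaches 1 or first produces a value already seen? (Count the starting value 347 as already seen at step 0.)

6

347 = (4,2,5)_9 → 4² + 2² + 5² = 16 + 4 + 25 = 45
45 = (5,0)_9 → 5² + 0² = 25 + 0 = 25
25 = (2,7)_9 → 2² + 7² = 4 + 49 = 53
53 = (5,8)_9 → 5² + 8² = 25 + 64 = 89
89 = (1,0,8)_9 → 1² + 0² + 8² = 1 + 0 + 64 = 65
65 = (7,2)_9 → 7² + 2² = 49 + 4 = 53  — 53 repeats.
That took 6 steps.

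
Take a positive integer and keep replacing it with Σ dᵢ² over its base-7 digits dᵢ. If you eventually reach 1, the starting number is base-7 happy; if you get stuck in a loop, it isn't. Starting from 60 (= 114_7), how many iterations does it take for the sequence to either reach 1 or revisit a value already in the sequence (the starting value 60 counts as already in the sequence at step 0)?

9

60 = (1,1,4)_7 → 18
18 = (2,4)_7 → 20
20 = (2,6)_7 → 40
40 = (5,5)_7 → 50
50 = (1,0,1)_7 → 2
2 = (2)_7 → 4
4 = (4)_7 → 16
16 = (2,2)_7 → 8
8 = (1,1)_7 → 2  — 2 repeats.
That took 9 steps.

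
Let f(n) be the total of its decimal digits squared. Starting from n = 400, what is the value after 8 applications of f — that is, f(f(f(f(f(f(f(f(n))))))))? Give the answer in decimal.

400 → 4² + 0² + 0² = 16 + 0 + 0 = 16
16 → 1² + 6² = 1 + 36 = 37
37 → 3² + 7² = 9 + 49 = 58
58 → 5² + 8² = 25 + 64 = 89
89 → 8² + 9² = 64 + 81 = 145
145 → 1² + 4² + 5² = 1 + 16 + 25 = 42
42 → 4² + 2² = 16 + 4 = 20
20 → 2² + 0² = 4 + 0 = 4

4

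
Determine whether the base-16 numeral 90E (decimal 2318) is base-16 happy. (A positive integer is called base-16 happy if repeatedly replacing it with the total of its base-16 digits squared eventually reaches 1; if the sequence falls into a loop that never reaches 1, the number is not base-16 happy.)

base-16 happy

2318 = (9,0,14)_16 → 277
277 = (1,1,5)_16 → 27
27 = (1,11)_16 → 122
122 = (7,10)_16 → 149
149 = (9,5)_16 → 106
106 = (6,10)_16 → 136
136 = (8,8)_16 → 128
128 = (8,0)_16 → 64
64 = (4,0)_16 → 16
16 = (1,0)_16 → 1  — reached 1.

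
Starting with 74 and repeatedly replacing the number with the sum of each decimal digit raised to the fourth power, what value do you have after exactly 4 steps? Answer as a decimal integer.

74 → 7⁴ + 4⁴ = 2657
2657 → 2⁴ + 6⁴ + 5⁴ + 7⁴ = 4338
4338 → 4⁴ + 3⁴ + 3⁴ + 8⁴ = 4514
4514 → 4⁴ + 5⁴ + 1⁴ + 4⁴ = 1138

1138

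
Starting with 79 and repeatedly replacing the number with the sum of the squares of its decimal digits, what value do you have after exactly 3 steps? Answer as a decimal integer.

1

79 → 7² + 9² = 130
130 → 1² + 3² + 0² = 10
10 → 1² + 0² = 1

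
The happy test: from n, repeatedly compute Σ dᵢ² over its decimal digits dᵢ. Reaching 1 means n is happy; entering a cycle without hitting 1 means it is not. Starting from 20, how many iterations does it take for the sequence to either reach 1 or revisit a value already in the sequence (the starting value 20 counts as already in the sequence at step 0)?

20 → 4
4 → 16
16 → 37
37 → 58
58 → 89
89 → 145
145 → 42
42 → 20  — 20 repeats.
That took 8 steps.

8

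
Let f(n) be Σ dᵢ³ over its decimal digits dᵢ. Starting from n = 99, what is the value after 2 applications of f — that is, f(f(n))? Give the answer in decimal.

702

99 → 1458
1458 → 702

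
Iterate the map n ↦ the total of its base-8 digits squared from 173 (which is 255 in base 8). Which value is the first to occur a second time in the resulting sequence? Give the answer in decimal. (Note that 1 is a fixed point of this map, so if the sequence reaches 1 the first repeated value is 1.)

173 = (2,5,5)_8 → 2² + 5² + 5² = 4 + 25 + 25 = 54
54 = (6,6)_8 → 6² + 6² = 36 + 36 = 72
72 = (1,1,0)_8 → 1² + 1² + 0² = 1 + 1 + 0 = 2
2 = (2)_8 → 2² = 4
4 = (4)_8 → 4² = 16
16 = (2,0)_8 → 2² + 0² = 4 + 0 = 4  — 4 already appeared earlier.

4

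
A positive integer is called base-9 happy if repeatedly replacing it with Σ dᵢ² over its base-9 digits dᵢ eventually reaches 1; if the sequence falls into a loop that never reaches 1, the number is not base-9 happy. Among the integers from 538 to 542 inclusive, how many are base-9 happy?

538: 538 → 110 → 14 → 26 → 68 → 74 → 68  (repeats 68)
539: 539 → 125 → 81 → 1  (reaches 1)
540: 540 → 72 → 64 → 50 → 50  (repeats 50)
541: 541 → 73 → 65 → 53 → 89 → 65  (repeats 65)
542: 542 → 76 → 80 → 128 → 30 → 18 → 4 → 16 → 50 → 50  (repeats 50)
base-9 happy: 539

1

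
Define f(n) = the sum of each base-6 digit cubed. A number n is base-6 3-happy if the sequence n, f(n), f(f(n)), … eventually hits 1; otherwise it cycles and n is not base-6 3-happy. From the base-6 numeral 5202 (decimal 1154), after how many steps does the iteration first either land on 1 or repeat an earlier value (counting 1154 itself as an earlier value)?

1154 = (5,2,0,2)_6 → 5³ + 2³ + 0³ + 2³ = 125 + 8 + 0 + 8 = 141
141 = (3,5,3)_6 → 3³ + 5³ + 3³ = 27 + 125 + 27 = 179
179 = (4,5,5)_6 → 4³ + 5³ + 5³ = 64 + 125 + 125 = 314
314 = (1,2,4,2)_6 → 1³ + 2³ + 4³ + 2³ = 1 + 8 + 64 + 8 = 81
81 = (2,1,3)_6 → 2³ + 1³ + 3³ = 8 + 1 + 27 = 36
36 = (1,0,0)_6 → 1³ + 0³ + 0³ = 1 + 0 + 0 = 1  — reached 1.
That took 6 steps.

6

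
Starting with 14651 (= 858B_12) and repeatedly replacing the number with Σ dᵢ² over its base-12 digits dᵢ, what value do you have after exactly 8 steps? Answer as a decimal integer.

25

14651 = (8,5,8,11)_12 → 8² + 5² + 8² + 11² = 64 + 25 + 64 + 121 = 274
274 = (1,10,10)_12 → 1² + 10² + 10² = 1 + 100 + 100 = 201
201 = (1,4,9)_12 → 1² + 4² + 9² = 1 + 16 + 81 = 98
98 = (8,2)_12 → 8² + 2² = 64 + 4 = 68
68 = (5,8)_12 → 5² + 8² = 25 + 64 = 89
89 = (7,5)_12 → 7² + 5² = 49 + 25 = 74
74 = (6,2)_12 → 6² + 2² = 36 + 4 = 40
40 = (3,4)_12 → 3² + 4² = 9 + 16 = 25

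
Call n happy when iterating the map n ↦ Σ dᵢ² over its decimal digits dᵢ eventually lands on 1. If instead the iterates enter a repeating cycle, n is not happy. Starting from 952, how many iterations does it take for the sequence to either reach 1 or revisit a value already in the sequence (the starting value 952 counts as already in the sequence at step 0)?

11

952 → 9² + 5² + 2² = 110
110 → 1² + 1² + 0² = 2
2 → 2² = 4
4 → 4² = 16
16 → 1² + 6² = 37
37 → 3² + 7² = 58
58 → 5² + 8² = 89
89 → 8² + 9² = 145
145 → 1² + 4² + 5² = 42
42 → 4² + 2² = 20
20 → 2² + 0² = 4  — 4 repeats.
That took 11 steps.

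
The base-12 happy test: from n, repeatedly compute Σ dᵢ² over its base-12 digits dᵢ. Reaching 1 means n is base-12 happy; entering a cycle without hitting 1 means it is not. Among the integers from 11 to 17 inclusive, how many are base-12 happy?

1

11: 11 → 121 → 101 → 89 → 74 → 40 → 25 → 5 → 25  (repeats 25)
12: 12 → 1  (reaches 1)
13: 13 → 2 → 4 → 16 → 17 → 26 → 8 → 64 → 41 → 34 → 104 → 128 → 164 → 66 → 61 → 26  (repeats 26)
14: 14 → 5 → 25 → 5  (repeats 5)
15: 15 → 10 → 100 → 80 → 100  (repeats 100)
16: 16 → 17 → 26 → 8 → 64 → 41 → 34 → 104 → 128 → 164 → 66 → 61 → 26  (repeats 26)
17: 17 → 26 → 8 → 64 → 41 → 34 → 104 → 128 → 164 → 66 → 61 → 26  (repeats 26)
base-12 happy: 12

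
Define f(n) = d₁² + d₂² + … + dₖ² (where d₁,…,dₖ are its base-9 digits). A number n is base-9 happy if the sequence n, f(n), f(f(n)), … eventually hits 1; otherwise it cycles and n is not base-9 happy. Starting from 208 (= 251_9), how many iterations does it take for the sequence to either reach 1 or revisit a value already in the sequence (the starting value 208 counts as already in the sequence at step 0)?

208 = (2,5,1)_9 → 2² + 5² + 1² = 30
30 = (3,3)_9 → 3² + 3² = 18
18 = (2,0)_9 → 2² + 0² = 4
4 = (4)_9 → 4² = 16
16 = (1,7)_9 → 1² + 7² = 50
50 = (5,5)_9 → 5² + 5² = 50  — 50 repeats.
That took 6 steps.

6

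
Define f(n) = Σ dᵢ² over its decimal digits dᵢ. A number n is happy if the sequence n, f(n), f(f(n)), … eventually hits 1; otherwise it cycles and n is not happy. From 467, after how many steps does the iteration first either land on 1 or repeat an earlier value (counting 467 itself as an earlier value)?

11

467 → 101
101 → 2
2 → 4
4 → 16
16 → 37
37 → 58
58 → 89
89 → 145
145 → 42
42 → 20
20 → 4  — 4 repeats.
That took 11 steps.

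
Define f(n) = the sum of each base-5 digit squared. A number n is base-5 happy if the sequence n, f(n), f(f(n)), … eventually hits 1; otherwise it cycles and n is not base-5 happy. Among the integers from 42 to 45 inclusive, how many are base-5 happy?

1

42: 42 → 14 → 20 → 16 → 10 → 4 → 16  (repeats 16)
43: 43 → 19 → 25 → 1  (reaches 1)
44: 44 → 26 → 2 → 4 → 16 → 10 → 4  (repeats 4)
45: 45 → 17 → 13 → 13  (repeats 13)
base-5 happy: 43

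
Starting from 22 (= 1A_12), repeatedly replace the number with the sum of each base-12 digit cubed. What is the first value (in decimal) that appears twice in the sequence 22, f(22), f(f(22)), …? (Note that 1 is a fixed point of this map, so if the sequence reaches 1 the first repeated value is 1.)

22 = (1,10)_12 → 1³ + 10³ = 1001
1001 = (6,11,5)_12 → 6³ + 11³ + 5³ = 1672
1672 = (11,7,4)_12 → 11³ + 7³ + 4³ = 1738
1738 = (1,0,0,10)_12 → 1³ + 0³ + 0³ + 10³ = 1001  — 1001 already appeared earlier.

1001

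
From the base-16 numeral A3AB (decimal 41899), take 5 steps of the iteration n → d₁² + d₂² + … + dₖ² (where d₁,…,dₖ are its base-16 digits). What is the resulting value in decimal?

65

41899 = (10,3,10,11)_16 → 330
330 = (1,4,10)_16 → 117
117 = (7,5)_16 → 74
74 = (4,10)_16 → 116
116 = (7,4)_16 → 65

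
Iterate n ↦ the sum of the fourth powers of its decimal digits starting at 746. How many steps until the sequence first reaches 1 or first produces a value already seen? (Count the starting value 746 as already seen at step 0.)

746 → 7⁴ + 4⁴ + 6⁴ = 2401 + 256 + 1296 = 3953
3953 → 3⁴ + 9⁴ + 5⁴ + 3⁴ = 81 + 6561 + 625 + 81 = 7348
7348 → 7⁴ + 3⁴ + 4⁴ + 8⁴ = 2401 + 81 + 256 + 4096 = 6834
6834 → 6⁴ + 8⁴ + 3⁴ + 4⁴ = 1296 + 4096 + 81 + 256 = 5729
5729 → 5⁴ + 7⁴ + 2⁴ + 9⁴ = 625 + 2401 + 16 + 6561 = 9603
9603 → 9⁴ + 6⁴ + 0⁴ + 3⁴ = 6561 + 1296 + 0 + 81 = 7938
7938 → 7⁴ + 9⁴ + 3⁴ + 8⁴ = 2401 + 6561 + 81 + 4096 = 13139
13139 → 1⁴ + 3⁴ + 1⁴ + 3⁴ + 9⁴ = 1 + 81 + 1 + 81 + 6561 = 6725
6725 → 6⁴ + 7⁴ + 2⁴ + 5⁴ = 1296 + 2401 + 16 + 625 = 4338
4338 → 4⁴ + 3⁴ + 3⁴ + 8⁴ = 256 + 81 + 81 + 4096 = 4514
4514 → 4⁴ + 5⁴ + 1⁴ + 4⁴ = 256 + 625 + 1 + 256 = 1138
1138 → 1⁴ + 1⁴ + 3⁴ + 8⁴ = 1 + 1 + 81 + 4096 = 4179
4179 → 4⁴ + 1⁴ + 7⁴ + 9⁴ = 256 + 1 + 2401 + 6561 = 9219
9219 → 9⁴ + 2⁴ + 1⁴ + 9⁴ = 6561 + 16 + 1 + 6561 = 13139  — 13139 repeats.
That took 14 steps.

14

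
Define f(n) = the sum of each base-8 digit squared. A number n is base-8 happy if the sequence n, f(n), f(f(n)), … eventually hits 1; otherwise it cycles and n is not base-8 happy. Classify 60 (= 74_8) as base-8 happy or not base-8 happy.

not base-8 happy

60 = (7,4)_8 → 65
65 = (1,0,1)_8 → 2
2 = (2)_8 → 4
4 = (4)_8 → 16
16 = (2,0)_8 → 4  — 4 already seen; the sequence cycles without reaching 1.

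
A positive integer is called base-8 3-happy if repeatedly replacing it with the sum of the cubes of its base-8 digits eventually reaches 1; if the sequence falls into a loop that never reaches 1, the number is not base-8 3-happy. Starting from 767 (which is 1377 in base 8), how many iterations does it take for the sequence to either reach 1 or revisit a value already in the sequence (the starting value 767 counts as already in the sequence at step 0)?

767 = (1,3,7,7)_8 → 1³ + 3³ + 7³ + 7³ = 714
714 = (1,3,1,2)_8 → 1³ + 3³ + 1³ + 2³ = 37
37 = (4,5)_8 → 4³ + 5³ = 189
189 = (2,7,5)_8 → 2³ + 7³ + 5³ = 476
476 = (7,3,4)_8 → 7³ + 3³ + 4³ = 434
434 = (6,6,2)_8 → 6³ + 6³ + 2³ = 440
440 = (6,7,0)_8 → 6³ + 7³ + 0³ = 559
559 = (1,0,5,7)_8 → 1³ + 0³ + 5³ + 7³ = 469
469 = (7,2,5)_8 → 7³ + 2³ + 5³ = 476  — 476 repeats.
That took 9 steps.

9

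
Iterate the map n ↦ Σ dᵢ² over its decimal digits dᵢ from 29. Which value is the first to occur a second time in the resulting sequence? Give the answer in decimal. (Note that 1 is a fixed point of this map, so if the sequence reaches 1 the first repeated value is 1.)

89

29 → 2² + 9² = 4 + 81 = 85
85 → 8² + 5² = 64 + 25 = 89
89 → 8² + 9² = 64 + 81 = 145
145 → 1² + 4² + 5² = 1 + 16 + 25 = 42
42 → 4² + 2² = 16 + 4 = 20
20 → 2² + 0² = 4 + 0 = 4
4 → 4² = 16
16 → 1² + 6² = 1 + 36 = 37
37 → 3² + 7² = 9 + 49 = 58
58 → 5² + 8² = 25 + 64 = 89  — 89 already appeared earlier.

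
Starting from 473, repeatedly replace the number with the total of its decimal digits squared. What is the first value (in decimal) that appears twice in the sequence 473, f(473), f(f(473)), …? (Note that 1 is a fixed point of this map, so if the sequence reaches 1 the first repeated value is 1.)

473 → 4² + 7² + 3² = 74
74 → 7² + 4² = 65
65 → 6² + 5² = 61
61 → 6² + 1² = 37
37 → 3² + 7² = 58
58 → 5² + 8² = 89
89 → 8² + 9² = 145
145 → 1² + 4² + 5² = 42
42 → 4² + 2² = 20
20 → 2² + 0² = 4
4 → 4² = 16
16 → 1² + 6² = 37  — 37 already appeared earlier.

37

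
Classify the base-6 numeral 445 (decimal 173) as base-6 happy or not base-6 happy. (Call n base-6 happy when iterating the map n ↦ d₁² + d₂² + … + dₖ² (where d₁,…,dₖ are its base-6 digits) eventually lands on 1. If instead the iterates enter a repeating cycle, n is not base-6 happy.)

173 = (4,4,5)_6 → 4² + 4² + 5² = 16 + 16 + 25 = 57
57 = (1,3,3)_6 → 1² + 3² + 3² = 1 + 9 + 9 = 19
19 = (3,1)_6 → 3² + 1² = 9 + 1 = 10
10 = (1,4)_6 → 1² + 4² = 1 + 16 = 17
17 = (2,5)_6 → 2² + 5² = 4 + 25 = 29
29 = (4,5)_6 → 4² + 5² = 16 + 25 = 41
41 = (1,0,5)_6 → 1² + 0² + 5² = 1 + 0 + 25 = 26
26 = (4,2)_6 → 4² + 2² = 16 + 4 = 20
20 = (3,2)_6 → 3² + 2² = 9 + 4 = 13
13 = (2,1)_6 → 2² + 1² = 4 + 1 = 5
5 = (5)_6 → 5² = 25
25 = (4,1)_6 → 4² + 1² = 16 + 1 = 17  — 17 already seen; the sequence cycles without reaching 1.

not base-6 happy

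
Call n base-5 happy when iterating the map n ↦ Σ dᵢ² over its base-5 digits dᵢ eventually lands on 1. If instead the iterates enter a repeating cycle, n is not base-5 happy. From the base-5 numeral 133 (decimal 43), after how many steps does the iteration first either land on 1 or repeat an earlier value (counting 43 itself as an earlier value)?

3

43 = (1,3,3)_5 → 1² + 3² + 3² = 1 + 9 + 9 = 19
19 = (3,4)_5 → 3² + 4² = 9 + 16 = 25
25 = (1,0,0)_5 → 1² + 0² + 0² = 1 + 0 + 0 = 1  — reached 1.
That took 3 steps.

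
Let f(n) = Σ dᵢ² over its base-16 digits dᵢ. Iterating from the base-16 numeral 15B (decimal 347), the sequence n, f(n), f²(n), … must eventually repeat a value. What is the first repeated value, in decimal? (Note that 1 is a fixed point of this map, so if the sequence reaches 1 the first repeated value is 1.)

169

347 = (1,5,11)_16 → 1² + 5² + 11² = 1 + 25 + 121 = 147
147 = (9,3)_16 → 9² + 3² = 81 + 9 = 90
90 = (5,10)_16 → 5² + 10² = 25 + 100 = 125
125 = (7,13)_16 → 7² + 13² = 49 + 169 = 218
218 = (13,10)_16 → 13² + 10² = 169 + 100 = 269
269 = (1,0,13)_16 → 1² + 0² + 13² = 1 + 0 + 169 = 170
170 = (10,10)_16 → 10² + 10² = 100 + 100 = 200
200 = (12,8)_16 → 12² + 8² = 144 + 64 = 208
208 = (13,0)_16 → 13² + 0² = 169 + 0 = 169
169 = (10,9)_16 → 10² + 9² = 100 + 81 = 181
181 = (11,5)_16 → 11² + 5² = 121 + 25 = 146
146 = (9,2)_16 → 9² + 2² = 81 + 4 = 85
85 = (5,5)_16 → 5² + 5² = 25 + 25 = 50
50 = (3,2)_16 → 3² + 2² = 9 + 4 = 13
13 = (13)_16 → 13² = 169  — 169 already appeared earlier.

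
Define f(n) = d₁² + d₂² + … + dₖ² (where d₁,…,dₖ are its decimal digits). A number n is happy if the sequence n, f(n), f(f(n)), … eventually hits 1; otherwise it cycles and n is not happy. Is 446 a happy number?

happy

446 → 4² + 4² + 6² = 68
68 → 6² + 8² = 100
100 → 1² + 0² + 0² = 1  — reached 1.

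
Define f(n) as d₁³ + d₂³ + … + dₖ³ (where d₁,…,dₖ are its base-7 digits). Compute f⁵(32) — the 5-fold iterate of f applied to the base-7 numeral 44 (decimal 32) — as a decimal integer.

32 = (4,4)_7 → 4³ + 4³ = 128
128 = (2,4,2)_7 → 2³ + 4³ + 2³ = 80
80 = (1,4,3)_7 → 1³ + 4³ + 3³ = 92
92 = (1,6,1)_7 → 1³ + 6³ + 1³ = 218
218 = (4,3,1)_7 → 4³ + 3³ + 1³ = 92

92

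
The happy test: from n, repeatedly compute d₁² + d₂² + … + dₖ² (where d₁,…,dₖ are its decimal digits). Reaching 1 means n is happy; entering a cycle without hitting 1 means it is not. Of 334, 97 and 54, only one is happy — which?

97

334: 334 → 34 → 25 → 29 → 85 → 89 → 145 → 42 → 20 → 4 → 16 → 37 → 58 → 89  — repeats 89 (not happy)
97: 97 → 130 → 10 → 1  — reaches 1 (happy)
54: 54 → 41 → 17 → 50 → 25 → 29 → 85 → 89 → 145 → 42 → 20 → 4 → 16 → 37 → 58 → 89  — repeats 89 (not happy)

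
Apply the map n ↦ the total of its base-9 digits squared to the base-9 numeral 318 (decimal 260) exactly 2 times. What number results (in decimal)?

260 = (3,1,8)_9 → 3² + 1² + 8² = 74
74 = (8,2)_9 → 8² + 2² = 68

68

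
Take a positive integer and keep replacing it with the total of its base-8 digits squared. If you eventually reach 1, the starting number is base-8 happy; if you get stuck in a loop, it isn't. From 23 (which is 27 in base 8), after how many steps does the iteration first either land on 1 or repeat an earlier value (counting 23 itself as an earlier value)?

9

23 = (2,7)_8 → 2² + 7² = 4 + 49 = 53
53 = (6,5)_8 → 6² + 5² = 36 + 25 = 61
61 = (7,5)_8 → 7² + 5² = 49 + 25 = 74
74 = (1,1,2)_8 → 1² + 1² + 2² = 1 + 1 + 4 = 6
6 = (6)_8 → 6² = 36
36 = (4,4)_8 → 4² + 4² = 16 + 16 = 32
32 = (4,0)_8 → 4² + 0² = 16 + 0 = 16
16 = (2,0)_8 → 2² + 0² = 4 + 0 = 4
4 = (4)_8 → 4² = 16  — 16 repeats.
That took 9 steps.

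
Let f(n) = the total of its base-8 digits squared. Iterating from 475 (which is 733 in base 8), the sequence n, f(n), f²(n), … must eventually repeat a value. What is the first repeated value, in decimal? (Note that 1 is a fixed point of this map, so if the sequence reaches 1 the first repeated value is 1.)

475 = (7,3,3)_8 → 7² + 3² + 3² = 49 + 9 + 9 = 67
67 = (1,0,3)_8 → 1² + 0² + 3² = 1 + 0 + 9 = 10
10 = (1,2)_8 → 1² + 2² = 1 + 4 = 5
5 = (5)_8 → 5² = 25
25 = (3,1)_8 → 3² + 1² = 9 + 1 = 10  — 10 already appeared earlier.

10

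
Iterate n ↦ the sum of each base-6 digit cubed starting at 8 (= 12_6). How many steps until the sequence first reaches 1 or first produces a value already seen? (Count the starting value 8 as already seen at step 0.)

8 = (1,2)_6 → 1³ + 2³ = 1 + 8 = 9
9 = (1,3)_6 → 1³ + 3³ = 1 + 27 = 28
28 = (4,4)_6 → 4³ + 4³ = 64 + 64 = 128
128 = (3,3,2)_6 → 3³ + 3³ + 2³ = 27 + 27 + 8 = 62
62 = (1,4,2)_6 → 1³ + 4³ + 2³ = 1 + 64 + 8 = 73
73 = (2,0,1)_6 → 2³ + 0³ + 1³ = 8 + 0 + 1 = 9  — 9 repeats.
That took 6 steps.

6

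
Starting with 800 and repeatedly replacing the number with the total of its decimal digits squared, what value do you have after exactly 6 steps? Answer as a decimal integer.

145

800 → 8² + 0² + 0² = 64
64 → 6² + 4² = 52
52 → 5² + 2² = 29
29 → 2² + 9² = 85
85 → 8² + 5² = 89
89 → 8² + 9² = 145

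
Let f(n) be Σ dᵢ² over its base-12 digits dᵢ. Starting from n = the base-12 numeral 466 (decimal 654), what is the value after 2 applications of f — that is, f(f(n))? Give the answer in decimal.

654 = (4,6,6)_12 → 4² + 6² + 6² = 88
88 = (7,4)_12 → 7² + 4² = 65

65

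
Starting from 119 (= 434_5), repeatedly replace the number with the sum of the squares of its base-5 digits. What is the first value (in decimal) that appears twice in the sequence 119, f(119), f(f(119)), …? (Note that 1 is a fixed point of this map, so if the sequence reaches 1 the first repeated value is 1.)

1

119 = (4,3,4)_5 → 41
41 = (1,3,1)_5 → 11
11 = (2,1)_5 → 5
5 = (1,0)_5 → 1  — reached the fixed point 1.
1 → 1, so 1 is the first repeated value.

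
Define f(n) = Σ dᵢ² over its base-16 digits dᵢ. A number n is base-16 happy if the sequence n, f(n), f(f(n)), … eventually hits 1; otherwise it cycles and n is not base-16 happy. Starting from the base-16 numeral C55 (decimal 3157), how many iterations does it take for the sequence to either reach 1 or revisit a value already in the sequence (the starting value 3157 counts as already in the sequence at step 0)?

15

3157 = (12,5,5)_16 → 194
194 = (12,2)_16 → 148
148 = (9,4)_16 → 97
97 = (6,1)_16 → 37
37 = (2,5)_16 → 29
29 = (1,13)_16 → 170
170 = (10,10)_16 → 200
200 = (12,8)_16 → 208
208 = (13,0)_16 → 169
169 = (10,9)_16 → 181
181 = (11,5)_16 → 146
146 = (9,2)_16 → 85
85 = (5,5)_16 → 50
50 = (3,2)_16 → 13
13 = (13)_16 → 169  — 169 repeats.
That took 15 steps.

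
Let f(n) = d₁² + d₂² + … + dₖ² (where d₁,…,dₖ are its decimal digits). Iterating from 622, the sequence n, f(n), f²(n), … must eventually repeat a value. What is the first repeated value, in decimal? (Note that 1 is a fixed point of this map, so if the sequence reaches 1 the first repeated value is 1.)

622 → 6² + 2² + 2² = 36 + 4 + 4 = 44
44 → 4² + 4² = 16 + 16 = 32
32 → 3² + 2² = 9 + 4 = 13
13 → 1² + 3² = 1 + 9 = 10
10 → 1² + 0² = 1 + 0 = 1  — reached the fixed point 1.
1 → 1, so 1 is the first repeated value.

1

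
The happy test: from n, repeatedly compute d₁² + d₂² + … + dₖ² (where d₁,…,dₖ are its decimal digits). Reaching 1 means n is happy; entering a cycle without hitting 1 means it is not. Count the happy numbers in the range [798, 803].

1

798: 798 → 194 → 98 → 145 → 42 → 20 → 4 → 16 → 37 → 58 → 89 → 145  — not happy
799: 799 → 211 → 6 → 36 → 45 → 41 → 17 → 50 → 25 → 29 → 85 → 89 → 145 → 42 → 20 → 4 → 16 → 37 → 58 → 89  — not happy
800: 800 → 64 → 52 → 29 → 85 → 89 → 145 → 42 → 20 → 4 → 16 → 37 → 58 → 89  — not happy
801: 801 → 65 → 61 → 37 → 58 → 89 → 145 → 42 → 20 → 4 → 16 → 37  — not happy
802: 802 → 68 → 100 → 1  — happy
803: 803 → 73 → 58 → 89 → 145 → 42 → 20 → 4 → 16 → 37 → 58  — not happy
happy: 802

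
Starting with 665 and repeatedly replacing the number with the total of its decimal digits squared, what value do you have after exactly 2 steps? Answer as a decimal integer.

130

665 → 6² + 6² + 5² = 97
97 → 9² + 7² = 130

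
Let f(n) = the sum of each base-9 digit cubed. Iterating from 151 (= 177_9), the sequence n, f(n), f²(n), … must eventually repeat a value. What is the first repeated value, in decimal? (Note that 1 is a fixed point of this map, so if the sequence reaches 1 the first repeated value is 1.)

469

151 = (1,7,7)_9 → 1³ + 7³ + 7³ = 1 + 343 + 343 = 687
687 = (8,4,3)_9 → 8³ + 4³ + 3³ = 512 + 64 + 27 = 603
603 = (7,4,0)_9 → 7³ + 4³ + 0³ = 343 + 64 + 0 = 407
407 = (5,0,2)_9 → 5³ + 0³ + 2³ = 125 + 0 + 8 = 133
133 = (1,5,7)_9 → 1³ + 5³ + 7³ = 1 + 125 + 343 = 469
469 = (5,7,1)_9 → 5³ + 7³ + 1³ = 125 + 343 + 1 = 469  — 469 already appeared earlier.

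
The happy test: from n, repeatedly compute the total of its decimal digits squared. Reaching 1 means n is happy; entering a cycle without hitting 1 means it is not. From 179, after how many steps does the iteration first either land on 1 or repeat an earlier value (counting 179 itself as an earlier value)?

179 → 131
131 → 11
11 → 2
2 → 4
4 → 16
16 → 37
37 → 58
58 → 89
89 → 145
145 → 42
42 → 20
20 → 4  — 4 repeats.
That took 12 steps.

12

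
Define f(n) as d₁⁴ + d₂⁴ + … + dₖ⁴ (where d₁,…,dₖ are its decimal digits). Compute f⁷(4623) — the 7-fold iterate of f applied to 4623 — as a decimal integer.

882

4623 → 4⁴ + 6⁴ + 2⁴ + 3⁴ = 1649
1649 → 1⁴ + 6⁴ + 4⁴ + 9⁴ = 8114
8114 → 8⁴ + 1⁴ + 1⁴ + 4⁴ = 4354
4354 → 4⁴ + 3⁴ + 5⁴ + 4⁴ = 1218
1218 → 1⁴ + 2⁴ + 1⁴ + 8⁴ = 4114
4114 → 4⁴ + 1⁴ + 1⁴ + 4⁴ = 514
514 → 5⁴ + 1⁴ + 4⁴ = 882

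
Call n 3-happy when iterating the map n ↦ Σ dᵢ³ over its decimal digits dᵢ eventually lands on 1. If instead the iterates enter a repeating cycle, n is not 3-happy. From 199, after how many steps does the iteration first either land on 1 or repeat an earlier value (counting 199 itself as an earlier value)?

3

199 → 1459
1459 → 919
919 → 1459  — 1459 repeats.
That took 3 steps.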